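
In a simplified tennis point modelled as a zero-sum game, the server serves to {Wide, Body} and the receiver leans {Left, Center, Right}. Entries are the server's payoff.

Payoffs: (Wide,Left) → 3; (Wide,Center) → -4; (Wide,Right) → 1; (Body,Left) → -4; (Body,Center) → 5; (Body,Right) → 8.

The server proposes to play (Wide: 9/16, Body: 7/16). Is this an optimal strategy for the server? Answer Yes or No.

Against Left this mix gives (9/16)·3 + (7/16)·(-4) = -1/16.
Against Center this mix gives (9/16)·(-4) + (7/16)·5 = -1/16.
Against Right this mix gives (9/16)·1 + (7/16)·8 = 65/16.
All of the receiver's active replies (Left, Center) yield -1/16, and no column does worse for the server. The mix makes the receiver indifferent and guarantees -1/16, so it is optimal.

Yes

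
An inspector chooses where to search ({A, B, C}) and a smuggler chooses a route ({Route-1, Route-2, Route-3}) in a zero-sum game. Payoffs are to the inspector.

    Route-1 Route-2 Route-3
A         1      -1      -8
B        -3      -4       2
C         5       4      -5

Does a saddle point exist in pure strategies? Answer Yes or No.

No

Row minima: A → -8, B → -4, C → -5; maximin = -4.
Column maxima: Route-1 → 5, Route-2 → 4, Route-3 → 2; minimax = 2.
-4 ≠ 2, so no pure-strategy equilibrium exists.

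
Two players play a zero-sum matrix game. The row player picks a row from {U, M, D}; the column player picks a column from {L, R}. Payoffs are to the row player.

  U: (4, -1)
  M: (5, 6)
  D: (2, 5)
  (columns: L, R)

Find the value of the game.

5

Row minima: U → -1, M → 5, D → 2; maximin = 5.
Column maxima: L → 5, R → 6; minimax = 5.
Since maximin = minimax = 5, there is a saddle point and the value is 5.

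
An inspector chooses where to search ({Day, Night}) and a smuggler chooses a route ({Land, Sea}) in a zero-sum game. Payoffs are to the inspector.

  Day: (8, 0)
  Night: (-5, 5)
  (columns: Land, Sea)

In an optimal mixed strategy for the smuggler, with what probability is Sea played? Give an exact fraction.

13/18

Row minima: Day → 0, Night → -5; maximin = 0.
Column maxima: Land → 8, Sea → 5; minimax = 5.
0 ≠ 5, so there is no saddle point; optimal play is mixed.
Let the inspector play Day with probability p. Expected payoff against Land: 8p + (-5)(1−p) = 13p − 5; against Sea: 0p + 5(1−p) = −5p + 5.
Setting these equal: 13p − 5 = −5p + 5 ⇒ 18p = 10 ⇒ p = 5/9, and the value is (13)·(5/9) − 5 = 20/9.
For the smuggler: with q = P(Land), equating Day's and Night's payoffs gives 8q = −10q + 5 ⇒ q = 5/18.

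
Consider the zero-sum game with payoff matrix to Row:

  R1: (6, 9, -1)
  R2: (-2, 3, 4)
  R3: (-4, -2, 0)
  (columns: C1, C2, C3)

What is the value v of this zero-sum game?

22/13

Row minima: R1 → -1, R2 → -2, R3 → -4; maximin = -1.
Column maxima: C1 → 6, C2 → 9, C3 → 4; minimax = 4.
-1 ≠ 4, so there is no saddle point; optimal play is mixed.
R3 is strictly dominated by R2, so Row never plays it.
C2 is strictly dominated by C1 (it gives Row strictly more in every row), so Column never plays it.
On the remaining 2×2 (R1, R2 vs C1, C3):
Let Row play R1 with probability p. Expected payoff against C1: 6p + (-2)(1−p) = 8p − 2; against C3: (-1)p + 4(1−p) = −5p + 4.
Setting these equal: 8p − 2 = −5p + 4 ⇒ 13p = 6 ⇒ p = 6/13, and the value is (8)·(6/13) − 2 = 22/13.
For Column: with q = P(C1), equating R1's and R2's payoffs gives 7q − 1 = −6q + 4 ⇒ q = 5/13.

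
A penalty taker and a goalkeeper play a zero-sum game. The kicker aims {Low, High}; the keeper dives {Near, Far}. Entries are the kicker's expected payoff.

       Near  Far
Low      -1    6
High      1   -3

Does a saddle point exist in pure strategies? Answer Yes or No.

No

Row minima: Low → -1, High → -3; maximin = -1.
Column maxima: Near → 1, Far → 6; minimax = 1.
-1 ≠ 1, so no pure-strategy equilibrium exists.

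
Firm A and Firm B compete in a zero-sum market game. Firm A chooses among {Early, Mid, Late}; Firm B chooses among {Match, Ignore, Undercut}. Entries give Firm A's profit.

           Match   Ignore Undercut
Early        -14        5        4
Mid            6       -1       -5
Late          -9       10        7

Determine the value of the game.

-1/9

Row minima: Early → -14, Mid → -5, Late → -9; maximin = -5.
Column maxima: Match → 6, Ignore → 10, Undercut → 7; minimax = 6.
-5 ≠ 6, so there is no saddle point; optimal play is mixed.
Early is strictly dominated by Late, so Firm A never plays it.
Ignore is strictly dominated by Undercut (it gives Firm A strictly more in every row), so Firm B never plays it.
On the remaining 2×2 (Mid, Late vs Match, Undercut):
Let Firm A play Mid with probability p. Expected payoff against Match: 6p + (-9)(1−p) = 15p − 9; against Undercut: (-5)p + 7(1−p) = −12p + 7.
Setting these equal: 15p − 9 = −12p + 7 ⇒ 27p = 16 ⇒ p = 16/27, and the value is (15)·(16/27) − 9 = -1/9.
For Firm B: with q = P(Match), equating Mid's and Late's payoffs gives 11q − 5 = −16q + 7 ⇒ q = 4/9.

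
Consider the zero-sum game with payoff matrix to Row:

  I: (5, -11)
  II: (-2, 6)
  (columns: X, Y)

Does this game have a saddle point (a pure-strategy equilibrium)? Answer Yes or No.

No

Row minima: I → -11, II → -2; maximin = -2.
Column maxima: X → 5, Y → 6; minimax = 5.
-2 ≠ 5, so no pure-strategy equilibrium exists.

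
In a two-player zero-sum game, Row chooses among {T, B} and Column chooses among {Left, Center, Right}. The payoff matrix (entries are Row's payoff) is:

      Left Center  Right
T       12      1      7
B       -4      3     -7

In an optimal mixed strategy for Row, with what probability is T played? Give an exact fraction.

5/8

Row minima: T → 1, B → -7; maximin = 1.
Column maxima: Left → 12, Center → 3, Right → 7; minimax = 3.
1 ≠ 3, so there is no saddle point; optimal play is mixed.
Left is strictly dominated by Right (it gives Row strictly more in every row), so Column never plays it.
On the remaining 2×2 (T, B vs Center, Right):
Let Row play T with probability p. Expected payoff against Center: 1p + 3(1−p) = −2p + 3; against Right: 7p + (-7)(1−p) = 14p − 7.
Setting these equal: −2p + 3 = 14p − 7 ⇒ −16p = -10 ⇒ p = 5/8, and the value is (-2)·(5/8) + 3 = 7/4.
For Column: with q = P(Center), equating T's and B's payoffs gives −6q + 7 = 10q − 7 ⇒ q = 7/8.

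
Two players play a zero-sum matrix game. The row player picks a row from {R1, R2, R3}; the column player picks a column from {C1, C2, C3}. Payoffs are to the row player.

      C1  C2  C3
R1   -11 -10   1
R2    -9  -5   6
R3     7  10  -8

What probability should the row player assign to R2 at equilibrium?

1/2

Row minima: R1 → -11, R2 → -9, R3 → -8; maximin = -8.
Column maxima: C1 → 7, C2 → 10, C3 → 6; minimax = 6.
-8 ≠ 6, so there is no saddle point; optimal play is mixed.
R1 is strictly dominated by R2, so the row player never plays it.
C2 is strictly dominated by C1 (it gives the row player strictly more in every row), so the column player never plays it.
On the remaining 2×2 (R2, R3 vs C1, C3):
Let the row player play R2 with probability p. Expected payoff against C1: (-9)p + 7(1−p) = −16p + 7; against C3: 6p + (-8)(1−p) = 14p − 8.
Setting these equal: −16p + 7 = 14p − 8 ⇒ −30p = -15 ⇒ p = 1/2, and the value is (-16)·(1/2) + 7 = -1.
For the column player: with q = P(C1), equating R2's and R3's payoffs gives −15q + 6 = 15q − 8 ⇒ q = 7/15.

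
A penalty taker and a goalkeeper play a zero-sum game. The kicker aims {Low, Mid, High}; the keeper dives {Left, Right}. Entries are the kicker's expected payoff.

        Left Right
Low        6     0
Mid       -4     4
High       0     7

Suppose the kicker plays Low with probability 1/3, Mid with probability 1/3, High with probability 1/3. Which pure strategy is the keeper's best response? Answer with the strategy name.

Left

If the keeper plays Left, the kicker's expected payoff is (1/3)·6 + (1/3)·(-4) + (1/3)·0 = 2/3.
If the keeper plays Right, the kicker's expected payoff is (1/3)·0 + (1/3)·4 + (1/3)·7 = 11/3.
The keeper minimizes the kicker's payoff; the smallest is 2/3, so the best response is Left.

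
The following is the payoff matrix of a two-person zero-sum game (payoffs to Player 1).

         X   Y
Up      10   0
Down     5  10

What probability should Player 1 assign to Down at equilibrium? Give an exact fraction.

2/3

Row minima: Up → 0, Down → 5; maximin = 5.
Column maxima: X → 10, Y → 10; minimax = 10.
5 ≠ 10, so there is no saddle point; optimal play is mixed.
Let Player 1 play Up with probability p. Expected payoff against X: 10p + 5(1−p) = 5p + 5; against Y: 0p + 10(1−p) = −10p + 10.
Setting these equal: 5p + 5 = −10p + 10 ⇒ 15p = 5 ⇒ p = 1/3, and the value is (5)·(1/3) + 5 = 20/3.
For Player 2: with q = P(X), equating Up's and Down's payoffs gives 10q = −5q + 10 ⇒ q = 2/3.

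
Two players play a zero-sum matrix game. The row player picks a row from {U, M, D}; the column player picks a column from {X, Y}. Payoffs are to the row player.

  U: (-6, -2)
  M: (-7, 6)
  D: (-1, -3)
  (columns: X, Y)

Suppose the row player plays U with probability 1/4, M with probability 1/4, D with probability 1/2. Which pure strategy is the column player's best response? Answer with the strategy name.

If the column player plays X, the row player's expected payoff is (1/4)·(-6) + (1/4)·(-7) + (1/2)·(-1) = -15/4.
If the column player plays Y, the row player's expected payoff is (1/4)·(-2) + (1/4)·6 + (1/2)·(-3) = -1/2.
The column player minimizes the row player's payoff; the smallest is -15/4, so the best response is X.

X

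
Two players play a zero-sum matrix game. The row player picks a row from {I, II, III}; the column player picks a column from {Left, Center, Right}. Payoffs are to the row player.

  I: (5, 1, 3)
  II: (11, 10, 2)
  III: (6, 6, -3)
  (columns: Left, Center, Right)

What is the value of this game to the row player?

Row minima: I → 1, II → 2, III → -3; maximin = 2.
Column maxima: Left → 11, Center → 10, Right → 3; minimax = 3.
2 ≠ 3, so there is no saddle point; optimal play is mixed.
III is strictly dominated by II, so the row player never plays it.
With III eliminated, Left is strictly dominated by Center (it gives the row player strictly more in every remaining row), so the column player never plays it.
On the remaining 2×2 (I, II vs Center, Right):
Let the row player play I with probability p. Expected payoff against Center: 1p + 10(1−p) = −9p + 10; against Right: 3p + 2(1−p) = p + 2.
Setting these equal: −9p + 10 = p + 2 ⇒ −10p = -8 ⇒ p = 4/5, and the value is (-9)·(4/5) + 10 = 14/5.
For the column player: with q = P(Center), equating I's and II's payoffs gives −2q + 3 = 8q + 2 ⇒ q = 1/10.

14/5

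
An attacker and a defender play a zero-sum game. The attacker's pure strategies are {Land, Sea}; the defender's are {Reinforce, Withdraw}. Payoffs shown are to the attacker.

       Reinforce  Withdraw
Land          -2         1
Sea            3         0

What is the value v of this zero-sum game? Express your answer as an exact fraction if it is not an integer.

Row minima: Land → -2, Sea → 0; maximin = 0.
Column maxima: Reinforce → 3, Withdraw → 1; minimax = 1.
0 ≠ 1, so there is no saddle point; optimal play is mixed.
Let the attacker play Land with probability p. Expected payoff against Reinforce: (-2)p + 3(1−p) = −5p + 3; against Withdraw: 1p + 0(1−p) = p.
Setting these equal: −5p + 3 = p ⇒ −6p = -3 ⇒ p = 1/2, and the value is (-5)·(1/2) + 3 = 1/2.
For the defender: with q = P(Reinforce), equating Land's and Sea's payoffs gives −3q + 1 = 3q ⇒ q = 1/6.

1/2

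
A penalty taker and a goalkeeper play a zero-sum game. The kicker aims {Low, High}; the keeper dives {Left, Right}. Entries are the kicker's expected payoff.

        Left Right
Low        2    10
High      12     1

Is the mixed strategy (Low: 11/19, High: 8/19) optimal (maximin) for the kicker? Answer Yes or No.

Yes

Against Left this mix gives (11/19)·2 + (8/19)·12 = 118/19.
Against Right this mix gives (11/19)·10 + (8/19)·1 = 118/19.
All of the keeper's active replies (Left, Right) yield 118/19, and no column does worse for the kicker. The mix makes the keeper indifferent and guarantees 118/19, so it is optimal.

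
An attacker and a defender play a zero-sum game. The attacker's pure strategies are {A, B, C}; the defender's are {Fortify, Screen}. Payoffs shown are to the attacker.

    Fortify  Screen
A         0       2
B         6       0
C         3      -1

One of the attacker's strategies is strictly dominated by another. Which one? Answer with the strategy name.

C

B gives a strictly higher payoff than C against every column: 6 > 3, 0 > -1.
So C is strictly dominated and the attacker never plays it.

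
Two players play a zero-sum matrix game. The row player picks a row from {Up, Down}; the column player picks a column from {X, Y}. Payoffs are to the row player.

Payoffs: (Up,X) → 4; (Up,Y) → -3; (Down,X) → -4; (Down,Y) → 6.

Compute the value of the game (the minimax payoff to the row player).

Row minima: Up → -3, Down → -4; maximin = -3.
Column maxima: X → 4, Y → 6; minimax = 4.
-3 ≠ 4, so there is no saddle point; optimal play is mixed.
Let the row player play Up with probability p. Expected payoff against X: 4p + (-4)(1−p) = 8p − 4; against Y: (-3)p + 6(1−p) = −9p + 6.
Setting these equal: 8p − 4 = −9p + 6 ⇒ 17p = 10 ⇒ p = 10/17, and the value is (8)·(10/17) − 4 = 12/17.
For the column player: with q = P(X), equating Up's and Down's payoffs gives 7q − 3 = −10q + 6 ⇒ q = 9/17.

12/17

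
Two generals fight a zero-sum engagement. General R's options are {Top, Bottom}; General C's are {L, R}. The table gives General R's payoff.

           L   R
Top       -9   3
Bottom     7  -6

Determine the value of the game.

-33/25

Row minima: Top → -9, Bottom → -6; maximin = -6.
Column maxima: L → 7, R → 3; minimax = 3.
-6 ≠ 3, so there is no saddle point; optimal play is mixed.
Let General R play Top with probability p. Expected payoff against L: (-9)p + 7(1−p) = −16p + 7; against R: 3p + (-6)(1−p) = 9p − 6.
Setting these equal: −16p + 7 = 9p − 6 ⇒ −25p = -13 ⇒ p = 13/25, and the value is (-16)·(13/25) + 7 = -33/25.
For General C: with q = P(L), equating Top's and Bottom's payoffs gives −12q + 3 = 13q − 6 ⇒ q = 9/25.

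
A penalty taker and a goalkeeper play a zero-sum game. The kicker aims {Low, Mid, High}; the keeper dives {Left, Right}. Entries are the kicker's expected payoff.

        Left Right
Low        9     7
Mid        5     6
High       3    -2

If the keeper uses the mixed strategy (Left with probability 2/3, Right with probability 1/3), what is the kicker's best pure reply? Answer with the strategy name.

Expected payoff of Low: (2/3)·9 + (1/3)·7 = 25/3.
Expected payoff of Mid: (2/3)·5 + (1/3)·6 = 16/3.
Expected payoff of High: (2/3)·3 + (1/3)·(-2) = 4/3.
The largest is 25/3, so the kicker's best response is Low.

Low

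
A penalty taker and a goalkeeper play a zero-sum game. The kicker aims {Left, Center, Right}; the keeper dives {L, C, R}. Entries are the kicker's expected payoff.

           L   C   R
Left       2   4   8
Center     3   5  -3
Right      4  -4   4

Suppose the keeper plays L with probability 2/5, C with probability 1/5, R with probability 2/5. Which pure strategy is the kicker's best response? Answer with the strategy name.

Expected payoff of Left: (2/5)·2 + (1/5)·4 + (2/5)·8 = 24/5.
Expected payoff of Center: (2/5)·3 + (1/5)·5 + (2/5)·(-3) = 1.
Expected payoff of Right: (2/5)·4 + (1/5)·(-4) + (2/5)·4 = 12/5.
The largest is 24/5, so the kicker's best response is Left.

Left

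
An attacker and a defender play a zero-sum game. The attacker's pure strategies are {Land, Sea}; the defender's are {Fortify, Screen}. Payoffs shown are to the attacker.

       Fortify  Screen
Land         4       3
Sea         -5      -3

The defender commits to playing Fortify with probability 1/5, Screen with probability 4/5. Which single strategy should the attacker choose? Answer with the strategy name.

Land

Expected payoff of Land: (1/5)·4 + (4/5)·3 = 16/5.
Expected payoff of Sea: (1/5)·(-5) + (4/5)·(-3) = -17/5.
The largest is 16/5, so the attacker's best response is Land.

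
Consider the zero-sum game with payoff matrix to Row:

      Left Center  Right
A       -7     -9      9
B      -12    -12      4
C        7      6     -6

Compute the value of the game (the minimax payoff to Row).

Row minima: A → -9, B → -12, C → -6; maximin = -6.
Column maxima: Left → 7, Center → 6, Right → 9; minimax = 6.
-6 ≠ 6, so there is no saddle point; optimal play is mixed.
B is strictly dominated by A, so Row never plays it.
With B eliminated, Left is strictly dominated by Center (it gives Row strictly more in every remaining row), so Column never plays it.
On the remaining 2×2 (A, C vs Center, Right):
Let Row play A with probability p. Expected payoff against Center: (-9)p + 6(1−p) = −15p + 6; against Right: 9p + (-6)(1−p) = 15p − 6.
Setting these equal: −15p + 6 = 15p − 6 ⇒ −30p = -12 ⇒ p = 2/5, and the value is (-15)·(2/5) + 6 = 0.
For Column: with q = P(Center), equating A's and C's payoffs gives −18q + 9 = 12q − 6 ⇒ q = 1/2.

0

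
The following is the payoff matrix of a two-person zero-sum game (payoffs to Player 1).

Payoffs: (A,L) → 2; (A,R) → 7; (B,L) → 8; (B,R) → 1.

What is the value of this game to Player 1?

9/2

Row minima: A → 2, B → 1; maximin = 2.
Column maxima: L → 8, R → 7; minimax = 7.
2 ≠ 7, so there is no saddle point; optimal play is mixed.
Let Player 1 play A with probability p. Expected payoff against L: 2p + 8(1−p) = −6p + 8; against R: 7p + 1(1−p) = 6p + 1.
Setting these equal: −6p + 8 = 6p + 1 ⇒ −12p = -7 ⇒ p = 7/12, and the value is (-6)·(7/12) + 8 = 9/2.
For Player 2: with q = P(L), equating A's and B's payoffs gives −5q + 7 = 7q + 1 ⇒ q = 1/2.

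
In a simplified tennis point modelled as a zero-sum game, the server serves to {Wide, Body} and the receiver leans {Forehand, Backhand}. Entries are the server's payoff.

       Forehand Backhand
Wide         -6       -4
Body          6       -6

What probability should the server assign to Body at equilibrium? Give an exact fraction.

Row minima: Wide → -6, Body → -6; maximin = -6.
Column maxima: Forehand → 6, Backhand → -4; minimax = -4.
-6 ≠ -4, so there is no saddle point; optimal play is mixed.
Let the server play Wide with probability p. Expected payoff against Forehand: (-6)p + 6(1−p) = −12p + 6; against Backhand: (-4)p + (-6)(1−p) = 2p − 6.
Setting these equal: −12p + 6 = 2p − 6 ⇒ −14p = -12 ⇒ p = 6/7, and the value is (-12)·(6/7) + 6 = -30/7.
For the receiver: with q = P(Forehand), equating Wide's and Body's payoffs gives −2q − 4 = 12q − 6 ⇒ q = 1/7.

1/7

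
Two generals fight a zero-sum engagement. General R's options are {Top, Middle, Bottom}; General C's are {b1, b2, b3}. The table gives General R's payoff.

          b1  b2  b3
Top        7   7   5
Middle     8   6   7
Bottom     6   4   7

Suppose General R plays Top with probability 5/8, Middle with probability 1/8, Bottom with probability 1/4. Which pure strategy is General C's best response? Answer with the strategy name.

If General C plays b1, General R's expected payoff is (5/8)·7 + (1/8)·8 + (1/4)·6 = 55/8.
If General C plays b2, General R's expected payoff is (5/8)·7 + (1/8)·6 + (1/4)·4 = 49/8.
If General C plays b3, General R's expected payoff is (5/8)·5 + (1/8)·7 + (1/4)·7 = 23/4.
General C minimizes General R's payoff; the smallest is 23/4, so the best response is b3.

b3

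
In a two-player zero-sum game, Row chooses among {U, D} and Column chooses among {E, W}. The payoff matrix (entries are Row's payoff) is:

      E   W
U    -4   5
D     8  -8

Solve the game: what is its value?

Row minima: U → -4, D → -8; maximin = -4.
Column maxima: E → 8, W → 5; minimax = 5.
-4 ≠ 5, so there is no saddle point; optimal play is mixed.
Let Row play U with probability p. Expected payoff against E: (-4)p + 8(1−p) = −12p + 8; against W: 5p + (-8)(1−p) = 13p − 8.
Setting these equal: −12p + 8 = 13p − 8 ⇒ −25p = -16 ⇒ p = 16/25, and the value is (-12)·(16/25) + 8 = 8/25.
For Column: with q = P(E), equating U's and D's payoffs gives −9q + 5 = 16q − 8 ⇒ q = 13/25.

8/25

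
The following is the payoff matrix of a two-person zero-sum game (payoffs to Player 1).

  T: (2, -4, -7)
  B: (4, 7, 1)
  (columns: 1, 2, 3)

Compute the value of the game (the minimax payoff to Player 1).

Row minima: T → -7, B → 1; maximin = 1.
Column maxima: 1 → 4, 2 → 7, 3 → 1; minimax = 1.
Since maximin = minimax = 1, there is a saddle point and the value is 1.

1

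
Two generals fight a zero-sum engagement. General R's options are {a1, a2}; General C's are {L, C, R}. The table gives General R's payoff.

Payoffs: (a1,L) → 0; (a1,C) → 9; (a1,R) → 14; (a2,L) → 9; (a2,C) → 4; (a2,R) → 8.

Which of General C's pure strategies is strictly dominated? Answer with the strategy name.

R

C holds General R's payoff strictly below R in every row: 9 < 14, 4 < 8.
So R is strictly dominated for General C.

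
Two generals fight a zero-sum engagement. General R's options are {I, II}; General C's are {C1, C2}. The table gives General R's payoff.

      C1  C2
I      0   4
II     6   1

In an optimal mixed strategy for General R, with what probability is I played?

5/9

Row minima: I → 0, II → 1; maximin = 1.
Column maxima: C1 → 6, C2 → 4; minimax = 4.
1 ≠ 4, so there is no saddle point; optimal play is mixed.
Let General R play I with probability p. Expected payoff against C1: 0p + 6(1−p) = −6p + 6; against C2: 4p + 1(1−p) = 3p + 1.
Setting these equal: −6p + 6 = 3p + 1 ⇒ −9p = -5 ⇒ p = 5/9, and the value is (-6)·(5/9) + 6 = 8/3.
For General C: with q = P(C1), equating I's and II's payoffs gives −4q + 4 = 5q + 1 ⇒ q = 1/3.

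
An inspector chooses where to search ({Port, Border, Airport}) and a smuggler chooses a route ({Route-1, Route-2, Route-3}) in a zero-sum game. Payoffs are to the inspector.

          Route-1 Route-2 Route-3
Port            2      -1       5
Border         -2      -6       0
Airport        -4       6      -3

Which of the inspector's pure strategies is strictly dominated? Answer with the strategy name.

Port gives a strictly higher payoff than Border against every column: 2 > -2, -1 > -6, 5 > 0.
So Border is strictly dominated and the inspector never plays it.

Border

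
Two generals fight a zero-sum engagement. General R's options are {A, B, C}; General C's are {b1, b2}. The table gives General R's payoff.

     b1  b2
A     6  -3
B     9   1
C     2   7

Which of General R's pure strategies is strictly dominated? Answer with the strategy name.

B gives a strictly higher payoff than A against every column: 9 > 6, 1 > -3.
So A is strictly dominated and General R never plays it.

A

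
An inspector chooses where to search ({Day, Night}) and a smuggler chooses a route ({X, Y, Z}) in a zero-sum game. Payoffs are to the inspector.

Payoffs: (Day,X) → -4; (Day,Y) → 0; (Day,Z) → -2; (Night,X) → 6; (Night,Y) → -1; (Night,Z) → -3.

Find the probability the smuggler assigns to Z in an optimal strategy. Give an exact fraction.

10/11

Row minima: Day → -4, Night → -3; maximin = -3.
Column maxima: X → 6, Y → 0, Z → -2; minimax = -2.
-3 ≠ -2, so there is no saddle point; optimal play is mixed.
Y is strictly dominated by Z (it gives the inspector strictly more in every row), so the smuggler never plays it.
On the remaining 2×2 (Day, Night vs X, Z):
Let the inspector play Day with probability p. Expected payoff against X: (-4)p + 6(1−p) = −10p + 6; against Z: (-2)p + (-3)(1−p) = p − 3.
Setting these equal: −10p + 6 = p − 3 ⇒ −11p = -9 ⇒ p = 9/11, and the value is (-10)·(9/11) + 6 = -24/11.
For the smuggler: with q = P(X), equating Day's and Night's payoffs gives −2q − 2 = 9q − 3 ⇒ q = 1/11.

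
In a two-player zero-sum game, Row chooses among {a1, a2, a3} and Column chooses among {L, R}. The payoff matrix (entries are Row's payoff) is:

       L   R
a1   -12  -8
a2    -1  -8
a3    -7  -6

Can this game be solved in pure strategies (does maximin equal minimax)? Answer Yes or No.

No

Row minima: a1 → -12, a2 → -8, a3 → -7; maximin = -7.
Column maxima: L → -1, R → -6; minimax = -6.
-7 ≠ -6, so no pure-strategy equilibrium exists.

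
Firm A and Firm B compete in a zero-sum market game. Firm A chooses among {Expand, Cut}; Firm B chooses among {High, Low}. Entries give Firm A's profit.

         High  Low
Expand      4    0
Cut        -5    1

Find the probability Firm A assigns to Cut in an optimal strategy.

2/5

Row minima: Expand → 0, Cut → -5; maximin = 0.
Column maxima: High → 4, Low → 1; minimax = 1.
0 ≠ 1, so there is no saddle point; optimal play is mixed.
Let Firm A play Expand with probability p. Expected payoff against High: 4p + (-5)(1−p) = 9p − 5; against Low: 0p + 1(1−p) = −p + 1.
Setting these equal: 9p − 5 = −p + 1 ⇒ 10p = 6 ⇒ p = 3/5, and the value is (9)·(3/5) − 5 = 2/5.
For Firm B: with q = P(High), equating Expand's and Cut's payoffs gives 4q = −6q + 1 ⇒ q = 1/10.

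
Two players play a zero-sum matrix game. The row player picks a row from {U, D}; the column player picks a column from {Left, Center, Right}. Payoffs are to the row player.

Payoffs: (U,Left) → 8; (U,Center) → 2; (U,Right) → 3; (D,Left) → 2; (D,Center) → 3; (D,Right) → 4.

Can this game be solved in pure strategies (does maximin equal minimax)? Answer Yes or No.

No

Row minima: U → 2, D → 2; maximin = 2.
Column maxima: Left → 8, Center → 3, Right → 4; minimax = 3.
2 ≠ 3, so no pure-strategy equilibrium exists.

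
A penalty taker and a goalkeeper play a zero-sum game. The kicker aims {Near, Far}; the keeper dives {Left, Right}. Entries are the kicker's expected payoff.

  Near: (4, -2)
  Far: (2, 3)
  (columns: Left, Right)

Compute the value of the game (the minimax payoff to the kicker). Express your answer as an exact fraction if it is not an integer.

Row minima: Near → -2, Far → 2; maximin = 2.
Column maxima: Left → 4, Right → 3; minimax = 3.
2 ≠ 3, so there is no saddle point; optimal play is mixed.
Let the kicker play Near with probability p. Expected payoff against Left: 4p + 2(1−p) = 2p + 2; against Right: (-2)p + 3(1−p) = −5p + 3.
Setting these equal: 2p + 2 = −5p + 3 ⇒ 7p = 1 ⇒ p = 1/7, and the value is (2)·(1/7) + 2 = 16/7.
For the keeper: with q = P(Left), equating Near's and Far's payoffs gives 6q − 2 = −q + 3 ⇒ q = 5/7.

16/7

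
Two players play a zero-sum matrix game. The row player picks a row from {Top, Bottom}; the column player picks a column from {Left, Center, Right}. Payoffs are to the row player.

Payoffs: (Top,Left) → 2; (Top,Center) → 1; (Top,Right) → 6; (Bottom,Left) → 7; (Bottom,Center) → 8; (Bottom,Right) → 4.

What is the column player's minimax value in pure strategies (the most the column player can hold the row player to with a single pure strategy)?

6

Column maxima: Left → 7, Center → 8, Right → 6.
The smallest of these is 6.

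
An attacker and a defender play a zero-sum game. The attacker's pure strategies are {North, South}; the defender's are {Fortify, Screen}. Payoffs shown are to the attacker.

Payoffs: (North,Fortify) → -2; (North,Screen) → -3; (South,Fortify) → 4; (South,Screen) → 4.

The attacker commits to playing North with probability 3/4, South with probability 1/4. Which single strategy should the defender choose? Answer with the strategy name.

Screen

If the defender plays Fortify, the attacker's expected payoff is (3/4)·(-2) + (1/4)·4 = -1/2.
If the defender plays Screen, the attacker's expected payoff is (3/4)·(-3) + (1/4)·4 = -5/4.
The defender minimizes the attacker's payoff; the smallest is -5/4, so the best response is Screen.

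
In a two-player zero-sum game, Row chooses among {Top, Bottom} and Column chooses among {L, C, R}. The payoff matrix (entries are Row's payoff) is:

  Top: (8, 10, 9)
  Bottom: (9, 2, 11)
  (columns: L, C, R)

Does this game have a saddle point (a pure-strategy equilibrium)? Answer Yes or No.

No

Row minima: Top → 8, Bottom → 2; maximin = 8.
Column maxima: L → 9, C → 10, R → 11; minimax = 9.
8 ≠ 9, so no pure-strategy equilibrium exists.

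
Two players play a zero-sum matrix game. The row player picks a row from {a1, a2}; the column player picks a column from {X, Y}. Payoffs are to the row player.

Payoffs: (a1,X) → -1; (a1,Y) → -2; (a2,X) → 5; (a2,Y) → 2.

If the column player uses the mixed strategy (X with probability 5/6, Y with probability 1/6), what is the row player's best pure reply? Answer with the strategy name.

a2

Expected payoff of a1: (5/6)·(-1) + (1/6)·(-2) = -7/6.
Expected payoff of a2: (5/6)·5 + (1/6)·2 = 9/2.
The largest is 9/2, so the row player's best response is a2.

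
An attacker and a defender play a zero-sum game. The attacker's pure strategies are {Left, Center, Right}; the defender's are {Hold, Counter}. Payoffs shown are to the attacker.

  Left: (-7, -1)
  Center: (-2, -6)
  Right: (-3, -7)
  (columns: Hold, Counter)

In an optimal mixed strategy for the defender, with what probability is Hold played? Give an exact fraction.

1/2

Row minima: Left → -7, Center → -6, Right → -7; maximin = -6.
Column maxima: Hold → -2, Counter → -1; minimax = -2.
-6 ≠ -2, so there is no saddle point; optimal play is mixed.
Right is strictly dominated by Center, so the attacker never plays it.
On the remaining 2×2 (Left, Center vs Hold, Counter):
Let the attacker play Left with probability p. Expected payoff against Hold: (-7)p + (-2)(1−p) = −5p − 2; against Counter: (-1)p + (-6)(1−p) = 5p − 6.
Setting these equal: −5p − 2 = 5p − 6 ⇒ −10p = -4 ⇒ p = 2/5, and the value is (-5)·(2/5) − 2 = -4.
For the defender: with q = P(Hold), equating Left's and Center's payoffs gives −6q − 1 = 4q − 6 ⇒ q = 1/2.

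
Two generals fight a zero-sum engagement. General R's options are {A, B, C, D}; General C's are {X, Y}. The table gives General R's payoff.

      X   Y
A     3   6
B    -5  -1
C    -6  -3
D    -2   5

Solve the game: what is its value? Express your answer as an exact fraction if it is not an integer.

3

Row minima: A → 3, B → -5, C → -6, D → -2; maximin = 3.
Column maxima: X → 3, Y → 6; minimax = 3.
Since maximin = minimax = 3, there is a saddle point and the value is 3.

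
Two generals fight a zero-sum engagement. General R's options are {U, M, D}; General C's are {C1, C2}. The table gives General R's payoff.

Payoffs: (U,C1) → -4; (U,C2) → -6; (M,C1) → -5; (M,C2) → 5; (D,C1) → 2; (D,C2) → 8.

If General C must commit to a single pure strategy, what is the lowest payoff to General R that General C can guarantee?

Column maxima: C1 → 2, C2 → 8.
The smallest of these is 2.

2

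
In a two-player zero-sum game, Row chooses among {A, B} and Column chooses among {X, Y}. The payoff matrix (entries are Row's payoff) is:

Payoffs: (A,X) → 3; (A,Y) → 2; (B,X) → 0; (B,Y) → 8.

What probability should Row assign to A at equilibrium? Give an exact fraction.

8/9

Row minima: A → 2, B → 0; maximin = 2.
Column maxima: X → 3, Y → 8; minimax = 3.
2 ≠ 3, so there is no saddle point; optimal play is mixed.
Let Row play A with probability p. Expected payoff against X: 3p + 0(1−p) = 3p; against Y: 2p + 8(1−p) = −6p + 8.
Setting these equal: 3p = −6p + 8 ⇒ 9p = 8 ⇒ p = 8/9, and the value is (3)·(8/9) = 8/3.
For Column: with q = P(X), equating A's and B's payoffs gives q + 2 = −8q + 8 ⇒ q = 2/3.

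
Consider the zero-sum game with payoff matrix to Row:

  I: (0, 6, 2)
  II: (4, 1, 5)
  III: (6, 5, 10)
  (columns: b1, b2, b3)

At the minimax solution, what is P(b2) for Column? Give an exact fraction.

6/7

Row minima: I → 0, II → 1, III → 5; maximin = 5.
Column maxima: b1 → 6, b2 → 6, b3 → 10; minimax = 6.
5 ≠ 6, so there is no saddle point; optimal play is mixed.
II is strictly dominated by III, so Row never plays it.
b3 is strictly dominated by b1 (it gives Row strictly more in every row), so Column never plays it.
On the remaining 2×2 (I, III vs b1, b2):
Let Row play I with probability p. Expected payoff against b1: 0p + 6(1−p) = −6p + 6; against b2: 6p + 5(1−p) = p + 5.
Setting these equal: −6p + 6 = p + 5 ⇒ −7p = -1 ⇒ p = 1/7, and the value is (-6)·(1/7) + 6 = 36/7.
For Column: with q = P(b1), equating I's and III's payoffs gives −6q + 6 = q + 5 ⇒ q = 1/7.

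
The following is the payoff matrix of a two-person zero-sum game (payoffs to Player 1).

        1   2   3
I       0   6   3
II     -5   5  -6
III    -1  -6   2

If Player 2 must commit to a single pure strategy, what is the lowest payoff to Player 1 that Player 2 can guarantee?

0

Column maxima: 1 → 0, 2 → 6, 3 → 3.
The smallest of these is 0.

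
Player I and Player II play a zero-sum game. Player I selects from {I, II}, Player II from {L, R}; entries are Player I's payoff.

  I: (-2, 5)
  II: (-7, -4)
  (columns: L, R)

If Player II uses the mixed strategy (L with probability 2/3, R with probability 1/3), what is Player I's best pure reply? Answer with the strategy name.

I

Expected payoff of I: (2/3)·(-2) + (1/3)·5 = 1/3.
Expected payoff of II: (2/3)·(-7) + (1/3)·(-4) = -6.
The largest is 1/3, so Player I's best response is I.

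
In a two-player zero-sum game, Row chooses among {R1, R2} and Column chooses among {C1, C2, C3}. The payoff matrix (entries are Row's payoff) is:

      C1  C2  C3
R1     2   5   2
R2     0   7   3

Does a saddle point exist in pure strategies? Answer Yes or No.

Yes

Row minima: R1 → 2, R2 → 0; maximin = 2.
Column maxima: C1 → 2, C2 → 7, C3 → 3; minimax = 2.
maximin = minimax = 2, so a saddle point exists.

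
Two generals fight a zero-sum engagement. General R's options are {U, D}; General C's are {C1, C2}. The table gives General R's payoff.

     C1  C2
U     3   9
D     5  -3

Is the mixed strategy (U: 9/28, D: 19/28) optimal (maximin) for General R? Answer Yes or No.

Against C1 this mix gives (9/28)·3 + (19/28)·5 = 61/14.
Against C2 this mix gives (9/28)·9 + (19/28)·(-3) = 6/7.
General C will play C2, holding General R to 6/7. Shifting weight toward the row that does better against C2 would raise this floor (the equalizing mix achieves 27/7 against both C2 and C1), so the proposed strategy is not optimal.

No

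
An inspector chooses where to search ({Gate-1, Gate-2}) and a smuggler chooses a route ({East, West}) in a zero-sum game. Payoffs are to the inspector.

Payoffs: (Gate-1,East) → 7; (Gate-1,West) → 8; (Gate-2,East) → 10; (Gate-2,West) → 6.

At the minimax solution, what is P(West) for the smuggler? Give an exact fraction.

3/5

Row minima: Gate-1 → 7, Gate-2 → 6; maximin = 7.
Column maxima: East → 10, West → 8; minimax = 8.
7 ≠ 8, so there is no saddle point; optimal play is mixed.
Let the inspector play Gate-1 with probability p. Expected payoff against East: 7p + 10(1−p) = −3p + 10; against West: 8p + 6(1−p) = 2p + 6.
Setting these equal: −3p + 10 = 2p + 6 ⇒ −5p = -4 ⇒ p = 4/5, and the value is (-3)·(4/5) + 10 = 38/5.
For the smuggler: with q = P(East), equating Gate-1's and Gate-2's payoffs gives −q + 8 = 4q + 6 ⇒ q = 2/5.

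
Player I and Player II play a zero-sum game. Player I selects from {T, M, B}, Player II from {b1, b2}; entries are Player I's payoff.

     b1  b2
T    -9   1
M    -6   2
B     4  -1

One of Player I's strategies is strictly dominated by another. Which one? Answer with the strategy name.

M gives a strictly higher payoff than T against every column: -6 > -9, 2 > 1.
So T is strictly dominated and Player I never plays it.

T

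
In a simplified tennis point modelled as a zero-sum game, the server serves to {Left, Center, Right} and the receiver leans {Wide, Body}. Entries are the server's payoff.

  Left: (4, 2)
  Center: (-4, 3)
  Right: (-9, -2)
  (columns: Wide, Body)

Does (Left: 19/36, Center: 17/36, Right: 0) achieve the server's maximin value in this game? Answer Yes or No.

No

Against Wide this mix gives (19/36)·4 + (17/36)·(-4) = 2/9.
Against Body this mix gives (19/36)·2 + (17/36)·3 = 89/36.
The receiver will play Wide, holding the server to 2/9. Shifting weight toward the row that does better against Wide would raise this floor (the equalizing mix achieves 20/9 against both Wide and Body), so the proposed strategy is not optimal.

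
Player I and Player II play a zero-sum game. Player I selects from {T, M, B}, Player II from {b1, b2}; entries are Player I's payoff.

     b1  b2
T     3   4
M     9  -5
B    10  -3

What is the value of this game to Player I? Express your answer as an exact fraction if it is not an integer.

7/2

Row minima: T → 3, M → -5, B → -3; maximin = 3.
Column maxima: b1 → 10, b2 → 4; minimax = 4.
3 ≠ 4, so there is no saddle point; optimal play is mixed.
M is strictly dominated by B, so Player I never plays it.
On the remaining 2×2 (T, B vs b1, b2):
Let Player I play T with probability p. Expected payoff against b1: 3p + 10(1−p) = −7p + 10; against b2: 4p + (-3)(1−p) = 7p − 3.
Setting these equal: −7p + 10 = 7p − 3 ⇒ −14p = -13 ⇒ p = 13/14, and the value is (-7)·(13/14) + 10 = 7/2.
For Player II: with q = P(b1), equating T's and B's payoffs gives −q + 4 = 13q − 3 ⇒ q = 1/2.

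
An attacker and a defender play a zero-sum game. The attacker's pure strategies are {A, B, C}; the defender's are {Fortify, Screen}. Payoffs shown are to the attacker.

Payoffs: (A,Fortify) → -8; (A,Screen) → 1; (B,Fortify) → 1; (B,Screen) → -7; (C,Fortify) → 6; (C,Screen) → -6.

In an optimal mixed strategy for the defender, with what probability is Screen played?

2/3

Row minima: A → -8, B → -7, C → -6; maximin = -6.
Column maxima: Fortify → 6, Screen → 1; minimax = 1.
-6 ≠ 1, so there is no saddle point; optimal play is mixed.
B is strictly dominated by C, so the attacker never plays it.
On the remaining 2×2 (A, C vs Fortify, Screen):
Let the attacker play A with probability p. Expected payoff against Fortify: (-8)p + 6(1−p) = −14p + 6; against Screen: 1p + (-6)(1−p) = 7p − 6.
Setting these equal: −14p + 6 = 7p − 6 ⇒ −21p = -12 ⇒ p = 4/7, and the value is (-14)·(4/7) + 6 = -2.
For the defender: with q = P(Fortify), equating A's and C's payoffs gives −9q + 1 = 12q − 6 ⇒ q = 1/3.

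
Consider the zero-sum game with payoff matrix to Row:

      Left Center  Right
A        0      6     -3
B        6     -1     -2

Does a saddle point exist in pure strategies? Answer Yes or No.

Yes

Row minima: A → -3, B → -2; maximin = -2.
Column maxima: Left → 6, Center → 6, Right → -2; minimax = -2.
maximin = minimax = -2, so a saddle point exists.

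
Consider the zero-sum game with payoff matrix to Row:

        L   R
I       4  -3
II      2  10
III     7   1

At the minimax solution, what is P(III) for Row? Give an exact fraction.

4/7

Row minima: I → -3, II → 2, III → 1; maximin = 2.
Column maxima: L → 7, R → 10; minimax = 7.
2 ≠ 7, so there is no saddle point; optimal play is mixed.
I is strictly dominated by III, so Row never plays it.
On the remaining 2×2 (II, III vs L, R):
Let Row play II with probability p. Expected payoff against L: 2p + 7(1−p) = −5p + 7; against R: 10p + 1(1−p) = 9p + 1.
Setting these equal: −5p + 7 = 9p + 1 ⇒ −14p = -6 ⇒ p = 3/7, and the value is (-5)·(3/7) + 7 = 34/7.
For Column: with q = P(L), equating II's and III's payoffs gives −8q + 10 = 6q + 1 ⇒ q = 9/14.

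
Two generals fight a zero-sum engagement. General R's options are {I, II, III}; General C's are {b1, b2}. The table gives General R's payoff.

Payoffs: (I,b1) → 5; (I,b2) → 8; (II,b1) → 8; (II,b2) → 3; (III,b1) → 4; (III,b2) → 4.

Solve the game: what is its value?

49/8

Row minima: I → 5, II → 3, III → 4; maximin = 5.
Column maxima: b1 → 8, b2 → 8; minimax = 8.
5 ≠ 8, so there is no saddle point; optimal play is mixed.
III is strictly dominated by I, so General R never plays it.
On the remaining 2×2 (I, II vs b1, b2):
Let General R play I with probability p. Expected payoff against b1: 5p + 8(1−p) = −3p + 8; against b2: 8p + 3(1−p) = 5p + 3.
Setting these equal: −3p + 8 = 5p + 3 ⇒ −8p = -5 ⇒ p = 5/8, and the value is (-3)·(5/8) + 8 = 49/8.
For General C: with q = P(b1), equating I's and II's payoffs gives −3q + 8 = 5q + 3 ⇒ q = 5/8.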